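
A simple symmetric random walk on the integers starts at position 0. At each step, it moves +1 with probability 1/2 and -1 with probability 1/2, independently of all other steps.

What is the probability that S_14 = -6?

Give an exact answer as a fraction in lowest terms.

Answer: 1001/16384

Derivation:
To reach position -6 after 14 steps: need 4 steps of +1 and 10 of -1.
Favorable paths: C(14,4) = 1001
Total paths: 2^14 = 16384
P = 1001/16384 = 1001/16384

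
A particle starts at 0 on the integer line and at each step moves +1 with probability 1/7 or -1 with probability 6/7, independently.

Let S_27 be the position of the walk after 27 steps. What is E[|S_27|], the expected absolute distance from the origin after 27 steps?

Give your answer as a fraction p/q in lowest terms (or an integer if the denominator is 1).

S_27 takes values m ≡ 1 (mod 2) with |m| ≤ 27; P(S_27=m) = C(27,(27+m)/2) · (1/7)^((27+m)/2) · (6/7)^((27-m)/2).
Distribution: P(S=-27)=1023490369077469249536/65712362363534280139543, P(S=-25)=4605706660848611622912/65712362363534280139543, P(S=-23)=9979031098505325182976/65712362363534280139543, P(S=-21)=13859765414590729420800/65712362363534280139543, P(S=-19)=13859765414590729420800/65712362363534280139543, P(S=-17)=10625820151186225889280/65712362363534280139543, P(S=-15)=6493556759058249154560/65712362363534280139543, P(S=-13)=3246778379529124577280/65712362363534280139543, P(S=-11)=1352824324803801907200/65712362363534280139543, P(S=-9)=475993743912448819200/65712362363534280139543, P(S=-7)=142798123173734645760/65712362363534280139543, P(S=-5)=36781334756871045120/65712362363534280139543, P(S=-3)=8173629945971343360/65712362363534280139543, P(S=-1)=1571851912686796800/65712362363534280139543, P(S=1)=261975318781132800/65712362363534280139543, P(S=3)=37840879379496960/65712362363534280139543, P(S=5)=4730109922437120/65712362363534280139543, P(S=7)=510109893596160/65712362363534280139543, P(S=9)=47232397555200/65712362363534280139543, P(S=11)=3728873491200/65712362363534280139543, P(S=13)=248591566080/65712362363534280139543, P(S=15)=13810642560/65712362363534280139543, P(S=17)=627756480/65712362363534280139543, P(S=19)=22744800/65712362363534280139543, P(S=21)=631800/65712362363534280139543, P(S=23)=12636/65712362363534280139543, P(S=25)=162/65712362363534280139543, P(S=27)=1/65712362363534280139543
E[|S_27|] = Σ_m |m|·P(S_27=m) = 25863482693063606391225/1341068619663964900807

Answer: 25863482693063606391225/1341068619663964900807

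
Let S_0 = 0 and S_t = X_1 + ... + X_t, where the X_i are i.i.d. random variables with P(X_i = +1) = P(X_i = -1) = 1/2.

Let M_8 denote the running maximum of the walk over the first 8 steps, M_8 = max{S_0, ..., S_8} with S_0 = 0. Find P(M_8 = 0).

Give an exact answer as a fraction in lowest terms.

Let M_8 = max(S_0,...,S_8). Use the reflection principle: for j ≥ 1, #{paths with M_8 ≥ j} = #{S_8 ≥ j} + #{S_8 ≥ j+1}.
P(M_8 ≥ 0) = 1 since S_0 = 0, so #{M_8 ≥ 0} = 256.
#{M_8 ≥ 1} = #{S_8 ≥ 1} + #{S_8 ≥ 2} = 93 + 93 = 186.
#{M_8 = 0} = 256 - 186 = 70.
P(M_8 = 0) = 70/256 = 35/128

Answer: 35/128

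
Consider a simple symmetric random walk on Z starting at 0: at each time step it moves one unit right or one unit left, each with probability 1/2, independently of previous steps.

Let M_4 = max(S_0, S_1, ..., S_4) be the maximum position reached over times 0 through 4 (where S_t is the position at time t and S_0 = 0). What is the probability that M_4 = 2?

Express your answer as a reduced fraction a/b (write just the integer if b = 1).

Answer: 1/4

Derivation:
Let M_4 = max(S_0,...,S_4). Use the reflection principle: for j ≥ 1, #{paths with M_4 ≥ j} = #{S_4 ≥ j} + #{S_4 ≥ j+1}.
By reflection, #{M_4 ≥ 2} = #{S_4 ≥ 2} + #{S_4 ≥ 3} = 5 + 1 = 6.
#{M_4 ≥ 3} = #{S_4 ≥ 3} + #{S_4 ≥ 4} = 1 + 1 = 2.
#{M_4 = 2} = 6 - 2 = 4.
P(M_4 = 2) = 4/16 = 1/4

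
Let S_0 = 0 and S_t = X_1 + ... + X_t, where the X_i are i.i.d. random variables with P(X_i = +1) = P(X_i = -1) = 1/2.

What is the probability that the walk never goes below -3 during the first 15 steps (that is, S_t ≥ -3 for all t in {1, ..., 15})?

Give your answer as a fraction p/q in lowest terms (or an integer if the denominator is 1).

Let f(t,s) = #length-t paths at position s with S_1..S_t all ≥ -3.
f(t,s) = f(t-1,s-1) + f(t-1,s+1) for s ≥ -3; f(t,s) = 0 for s < -3.
t=0: f(0,0)=1
t=1: f(1,-1)=1 f(1,1)=1
t=2: f(2,-2)=1 f(2,0)=2 f(2,2)=1
t=3: f(3,-3)=1 f(3,-1)=3 f(3,1)=3 f(3,3)=1
t=4: f(4,-2)=4 f(4,0)=6 f(4,2)=4 f(4,4)=1
t=5: f(5,-3)=4 f(5,-1)=10 f(5,1)=10 f(5,3)=5 f(5,5)=1
t=6: f(6,-2)=14 f(6,0)=20 f(6,2)=15 f(6,4)=6 f(6,6)=1
t=7: f(7,-3)=14 f(7,-1)=34 f(7,1)=35 f(7,3)=21 f(7,5)=7 f(7,7)=1
t=8: f(8,-2)=48 f(8,0)=69 f(8,2)=56 f(8,4)=28 f(8,6)=8 f(8,8)=1
t=9: f(9,-3)=48 f(9,-1)=117 f(9,1)=125 f(9,3)=84 f(9,5)=36 f(9,7)=9 f(9,9)=1
t=10: f(10,-2)=165 f(10,0)=242 f(10,2)=209 f(10,4)=120 f(10,6)=45 f(10,8)=10 f(10,10)=1
t=11: f(11,-3)=165 f(11,-1)=407 f(11,1)=451 f(11,3)=329 f(11,5)=165 f(11,7)=55 f(11,9)=11 f(11,11)=1
t=12: f(12,-2)=572 f(12,0)=858 f(12,2)=780 f(12,4)=494 f(12,6)=220 f(12,8)=66 f(12,10)=12 f(12,12)=1
t=13: f(13,-3)=572 f(13,-1)=1430 f(13,1)=1638 f(13,3)=1274 f(13,5)=714 f(13,7)=286 f(13,9)=78 f(13,11)=13 f(13,13)=1
t=14: f(14,-2)=2002 f(14,0)=3068 f(14,2)=2912 f(14,4)=1988 f(14,6)=1000 f(14,8)=364 f(14,10)=91 f(14,12)=14 f(14,14)=1
t=15: f(15,-3)=2002 f(15,-1)=5070 f(15,1)=5980 f(15,3)=4900 f(15,5)=2988 f(15,7)=1364 f(15,9)=455 f(15,11)=105 f(15,13)=15 f(15,15)=1
Σ_s f(15,s) = 22880
P = 22880/32768 = 715/1024

Answer: 715/1024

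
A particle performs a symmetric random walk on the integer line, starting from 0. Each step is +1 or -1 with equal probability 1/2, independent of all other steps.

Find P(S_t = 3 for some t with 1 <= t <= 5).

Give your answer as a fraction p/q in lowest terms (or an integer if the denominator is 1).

Answer: 7/32

Derivation:
Count via complement. Let g(t,s) = #length-t paths at position s with S_1..S_t all ≠ 3.
g(t,s) = g(t-1,s-1) + g(t-1,s+1) for s ≠ 3; g(t,3) = 0.
t=0: g(0,0)=1
t=1: g(1,-1)=1 g(1,1)=1
t=2: g(2,-2)=1 g(2,0)=2 g(2,2)=1
t=3: g(3,-3)=1 g(3,-1)=3 g(3,1)=3
t=4: g(4,-4)=1 g(4,-2)=4 g(4,0)=6 g(4,2)=3
t=5: g(5,-5)=1 g(5,-3)=5 g(5,-1)=10 g(5,1)=9
Paths never hitting 3: Σ_s g(5,s) = 25
Paths hitting 3: 2^5 - 25 = 7
P = 7/32 = 7/32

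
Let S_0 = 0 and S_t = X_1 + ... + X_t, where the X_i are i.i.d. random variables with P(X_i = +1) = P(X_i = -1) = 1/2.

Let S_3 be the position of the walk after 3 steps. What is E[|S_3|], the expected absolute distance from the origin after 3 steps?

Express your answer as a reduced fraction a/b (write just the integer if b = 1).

Answer: 3/2

Derivation:
S_3 takes values m ≡ 1 (mod 2) with |m| ≤ 3; P(S_3=m) = C(3,(3+m)/2)/2^3.
Total paths: 2^3 = 8
Distribution: P(S=-3)=1/8, P(S=-1)=3/8, P(S=1)=3/8, P(S=3)=1/8
E[|S_3|] = Σ_m |m|·P(S_3=m) = 12/8 = 3/2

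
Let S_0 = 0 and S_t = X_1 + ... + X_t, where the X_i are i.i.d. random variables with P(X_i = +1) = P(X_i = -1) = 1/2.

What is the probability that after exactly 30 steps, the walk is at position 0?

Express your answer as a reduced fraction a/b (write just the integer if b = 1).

Answer: 9694845/67108864

Derivation:
To return to 0 after 30 steps: need exactly 15 steps of +1 and 15 of -1.
Favorable paths: C(30,15) = 155117520
Total paths: 2^30 = 1073741824
P = 155117520/1073741824 = 9694845/67108864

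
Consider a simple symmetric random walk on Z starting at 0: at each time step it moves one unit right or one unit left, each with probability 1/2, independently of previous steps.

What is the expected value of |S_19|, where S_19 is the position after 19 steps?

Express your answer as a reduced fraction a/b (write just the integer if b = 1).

Answer: 230945/65536

Derivation:
S_19 takes values m ≡ 1 (mod 2) with |m| ≤ 19; P(S_19=m) = C(19,(19+m)/2)/2^19.
Total paths: 2^19 = 524288
Distribution: P(S=-19)=1/524288, P(S=-17)=19/524288, P(S=-15)=171/524288, P(S=-13)=969/524288, P(S=-11)=3876/524288, P(S=-9)=11628/524288, P(S=-7)=27132/524288, P(S=-5)=50388/524288, P(S=-3)=75582/524288, P(S=-1)=92378/524288, P(S=1)=92378/524288, P(S=3)=75582/524288, P(S=5)=50388/524288, P(S=7)=27132/524288, P(S=9)=11628/524288, P(S=11)=3876/524288, P(S=13)=969/524288, P(S=15)=171/524288, P(S=17)=19/524288, P(S=19)=1/524288
E[|S_19|] = Σ_m |m|·P(S_19=m) = 1847560/524288 = 230945/65536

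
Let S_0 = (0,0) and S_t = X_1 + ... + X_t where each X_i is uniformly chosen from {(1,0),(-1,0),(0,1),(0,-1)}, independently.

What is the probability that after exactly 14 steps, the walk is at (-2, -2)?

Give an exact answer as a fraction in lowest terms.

Answer: 429429/16777216

Derivation:
Let h be the number of horizontal steps (so 14-h are vertical). To end at (-2,-2) need (h-2)/2 right-steps and ((14-h)-2)/2 up-steps.
Sum over h with 2 ≤ h ≤ 12, h ≡ 0 (mod 2), 14-h ≡ 0 (mod 2):
h=2: C(14,2)·C(2,0)·C(12,5) = 91·1·792 = 72072
h=4: C(14,4)·C(4,1)·C(10,4) = 1001·4·210 = 840840
h=6: C(14,6)·C(6,2)·C(8,3) = 3003·15·56 = 2522520
h=8: C(14,8)·C(8,3)·C(6,2) = 3003·56·15 = 2522520
h=10: C(14,10)·C(10,4)·C(4,1) = 1001·210·4 = 840840
h=12: C(14,12)·C(12,5)·C(2,0) = 91·792·1 = 72072
Total favorable: 6870864
Total paths: 4^14 = 268435456
P = 6870864/268435456 = 429429/16777216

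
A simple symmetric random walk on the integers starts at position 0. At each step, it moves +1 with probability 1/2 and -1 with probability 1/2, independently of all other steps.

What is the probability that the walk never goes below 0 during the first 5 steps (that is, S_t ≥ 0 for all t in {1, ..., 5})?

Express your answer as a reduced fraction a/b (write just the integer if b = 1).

Let f(t,s) = #length-t paths at position s with S_1..S_t all ≥ 0.
f(t,s) = f(t-1,s-1) + f(t-1,s+1) for s ≥ 0; f(t,s) = 0 for s < 0.
t=0: f(0,0)=1
t=1: f(1,1)=1
t=2: f(2,0)=1 f(2,2)=1
t=3: f(3,1)=2 f(3,3)=1
t=4: f(4,0)=2 f(4,2)=3 f(4,4)=1
t=5: f(5,1)=5 f(5,3)=4 f(5,5)=1
Σ_s f(5,s) = 10
P = 10/32 = 5/16

Answer: 5/16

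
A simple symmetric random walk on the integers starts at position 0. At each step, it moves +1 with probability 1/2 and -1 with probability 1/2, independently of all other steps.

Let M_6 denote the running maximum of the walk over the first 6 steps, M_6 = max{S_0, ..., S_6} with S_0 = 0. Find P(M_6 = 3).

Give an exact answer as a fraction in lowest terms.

Answer: 3/32

Derivation:
Let M_6 = max(S_0,...,S_6). Use the reflection principle: for j ≥ 1, #{paths with M_6 ≥ j} = #{S_6 ≥ j} + #{S_6 ≥ j+1}.
By reflection, #{M_6 ≥ 3} = #{S_6 ≥ 3} + #{S_6 ≥ 4} = 7 + 7 = 14.
#{M_6 ≥ 4} = #{S_6 ≥ 4} + #{S_6 ≥ 5} = 7 + 1 = 8.
#{M_6 = 3} = 14 - 8 = 6.
P(M_6 = 3) = 6/64 = 3/32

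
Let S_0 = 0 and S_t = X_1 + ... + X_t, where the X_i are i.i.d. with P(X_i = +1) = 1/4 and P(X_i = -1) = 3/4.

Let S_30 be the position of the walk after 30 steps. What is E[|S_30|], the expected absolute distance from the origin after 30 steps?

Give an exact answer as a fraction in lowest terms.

Answer: 540590067694463235/36028797018963968

Derivation:
S_30 takes values m ≡ 0 (mod 2) with |m| ≤ 30; P(S_30=m) = C(30,(30+m)/2) · (1/4)^((30+m)/2) · (3/4)^((30-m)/2).
Distribution: P(S=-30)=205891132094649/1152921504606846976, P(S=-28)=1029455660473245/576460752303423488, P(S=-26)=9951404717908035/1152921504606846976, P(S=-24)=7739981447261805/288230376151711744, P(S=-22)=69659833025356245/1152921504606846976, P(S=-20)=60371855288642079/576460752303423488, P(S=-18)=167699598024005775/1152921504606846976, P(S=-16)=23957085432000825/144115188075855872, P(S=-14)=183670988312006325/1152921504606846976, P(S=-12)=74828921164150725/576460752303423488, P(S=-10)=104760489629811015/1152921504606846976, P(S=-8)=15872801459062275/288230376151711744, P(S=-6)=33509247524687025/1152921504606846976, P(S=-4)=7732903274927775/576460752303423488, P(S=-2)=6259969317798675/1152921504606846976, P(S=0)=139110429284415/72057594037927936, P(S=2)=695552146422075/1152921504606846976, P(S=4)=95467941665775/576460752303423488, P(S=6)=45966045987225/1152921504606846976, P(S=8)=2419265578275/288230376151711744, P(S=10)=1774128090735/1152921504606846976, P(S=12)=140803816725/576460752303423488, P(S=14)=38401040925/1152921504606846976, P(S=16)=556536825/144115188075855872, P(S=18)=432861975/1152921504606846976, P(S=20)=17314479/576460752303423488, P(S=22)=2219805/1152921504606846976, P(S=24)=27405/288230376151711744, P(S=26)=3915/1152921504606846976, P(S=28)=45/576460752303423488, P(S=30)=1/1152921504606846976
E[|S_30|] = Σ_m |m|·P(S_30=m) = 540590067694463235/36028797018963968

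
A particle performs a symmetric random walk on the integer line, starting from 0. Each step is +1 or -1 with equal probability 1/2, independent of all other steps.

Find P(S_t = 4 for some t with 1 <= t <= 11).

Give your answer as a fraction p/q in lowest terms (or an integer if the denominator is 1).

Answer: 29/128

Derivation:
Count via complement. Let g(t,s) = #length-t paths at position s with S_1..S_t all ≠ 4.
g(t,s) = g(t-1,s-1) + g(t-1,s+1) for s ≠ 4; g(t,4) = 0.
t=0: g(0,0)=1
t=1: g(1,-1)=1 g(1,1)=1
t=2: g(2,-2)=1 g(2,0)=2 g(2,2)=1
t=3: g(3,-3)=1 g(3,-1)=3 g(3,1)=3 g(3,3)=1
t=4: g(4,-4)=1 g(4,-2)=4 g(4,0)=6 g(4,2)=4
t=5: g(5,-5)=1 g(5,-3)=5 g(5,-1)=10 g(5,1)=10 g(5,3)=4
t=6: g(6,-6)=1 g(6,-4)=6 g(6,-2)=15 g(6,0)=20 g(6,2)=14
t=7: g(7,-7)=1 g(7,-5)=7 g(7,-3)=21 g(7,-1)=35 g(7,1)=34 g(7,3)=14
t=8: g(8,-8)=1 g(8,-6)=8 g(8,-4)=28 g(8,-2)=56 g(8,0)=69 g(8,2)=48
t=9: g(9,-9)=1 g(9,-7)=9 g(9,-5)=36 g(9,-3)=84 g(9,-1)=125 g(9,1)=117 g(9,3)=48
t=10: g(10,-10)=1 g(10,-8)=10 g(10,-6)=45 g(10,-4)=120 g(10,-2)=209 g(10,0)=242 g(10,2)=165
t=11: g(11,-11)=1 g(11,-9)=11 g(11,-7)=55 g(11,-5)=165 g(11,-3)=329 g(11,-1)=451 g(11,1)=407 g(11,3)=165
Paths never hitting 4: Σ_s g(11,s) = 1584
Paths hitting 4: 2^11 - 1584 = 464
P = 464/2048 = 29/128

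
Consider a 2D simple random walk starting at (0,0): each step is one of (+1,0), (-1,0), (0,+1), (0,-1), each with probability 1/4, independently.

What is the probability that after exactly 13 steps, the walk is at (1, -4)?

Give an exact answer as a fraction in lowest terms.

Answer: 920205/67108864

Derivation:
Let h be the number of horizontal steps (so 13-h are vertical). To end at (1,-4) need (h+1)/2 right-steps and ((13-h)-4)/2 up-steps.
Sum over h with 1 ≤ h ≤ 9, h ≡ 1 (mod 2), 13-h ≡ 0 (mod 2):
h=1: C(13,1)·C(1,1)·C(12,4) = 13·1·495 = 6435
h=3: C(13,3)·C(3,2)·C(10,3) = 286·3·120 = 102960
h=5: C(13,5)·C(5,3)·C(8,2) = 1287·10·28 = 360360
h=7: C(13,7)·C(7,4)·C(6,1) = 1716·35·6 = 360360
h=9: C(13,9)·C(9,5)·C(4,0) = 715·126·1 = 90090
Total favorable: 920205
Total paths: 4^13 = 67108864
P = 920205/67108864 = 920205/67108864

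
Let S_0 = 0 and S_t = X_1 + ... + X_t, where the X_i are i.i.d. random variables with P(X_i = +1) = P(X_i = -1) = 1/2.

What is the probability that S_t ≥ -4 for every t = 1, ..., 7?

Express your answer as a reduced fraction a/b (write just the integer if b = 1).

Let f(t,s) = #length-t paths at position s with S_1..S_t all ≥ -4.
f(t,s) = f(t-1,s-1) + f(t-1,s+1) for s ≥ -4; f(t,s) = 0 for s < -4.
t=0: f(0,0)=1
t=1: f(1,-1)=1 f(1,1)=1
t=2: f(2,-2)=1 f(2,0)=2 f(2,2)=1
t=3: f(3,-3)=1 f(3,-1)=3 f(3,1)=3 f(3,3)=1
t=4: f(4,-4)=1 f(4,-2)=4 f(4,0)=6 f(4,2)=4 f(4,4)=1
t=5: f(5,-3)=5 f(5,-1)=10 f(5,1)=10 f(5,3)=5 f(5,5)=1
t=6: f(6,-4)=5 f(6,-2)=15 f(6,0)=20 f(6,2)=15 f(6,4)=6 f(6,6)=1
t=7: f(7,-3)=20 f(7,-1)=35 f(7,1)=35 f(7,3)=21 f(7,5)=7 f(7,7)=1
Σ_s f(7,s) = 119
P = 119/128 = 119/128

Answer: 119/128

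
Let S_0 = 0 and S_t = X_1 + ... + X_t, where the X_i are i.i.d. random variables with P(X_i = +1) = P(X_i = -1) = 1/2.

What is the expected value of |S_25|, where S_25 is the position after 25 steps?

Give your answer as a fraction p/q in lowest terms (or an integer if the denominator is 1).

Answer: 16900975/4194304

Derivation:
S_25 takes values m ≡ 1 (mod 2) with |m| ≤ 25; P(S_25=m) = C(25,(25+m)/2)/2^25.
Total paths: 2^25 = 33554432
Distribution: P(S=-25)=1/33554432, P(S=-23)=25/33554432, P(S=-21)=300/33554432, P(S=-19)=2300/33554432, P(S=-17)=12650/33554432, P(S=-15)=53130/33554432, P(S=-13)=177100/33554432, P(S=-11)=480700/33554432, P(S=-9)=1081575/33554432, P(S=-7)=2042975/33554432, P(S=-5)=3268760/33554432, P(S=-3)=4457400/33554432, P(S=-1)=5200300/33554432, P(S=1)=5200300/33554432, P(S=3)=4457400/33554432, P(S=5)=3268760/33554432, P(S=7)=2042975/33554432, P(S=9)=1081575/33554432, P(S=11)=480700/33554432, P(S=13)=177100/33554432, P(S=15)=53130/33554432, P(S=17)=12650/33554432, P(S=19)=2300/33554432, P(S=21)=300/33554432, P(S=23)=25/33554432, P(S=25)=1/33554432
E[|S_25|] = Σ_m |m|·P(S_25=m) = 135207800/33554432 = 16900975/4194304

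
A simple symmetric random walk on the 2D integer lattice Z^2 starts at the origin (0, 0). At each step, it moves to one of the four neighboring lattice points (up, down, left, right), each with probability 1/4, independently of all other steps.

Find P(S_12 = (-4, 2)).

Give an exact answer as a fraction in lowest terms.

Let h be the number of horizontal steps (so 12-h are vertical). To end at (-4,2) need (h-4)/2 right-steps and ((12-h)+2)/2 up-steps.
Sum over h with 4 ≤ h ≤ 10, h ≡ 0 (mod 2), 12-h ≡ 0 (mod 2):
h=4: C(12,4)·C(4,0)·C(8,5) = 495·1·56 = 27720
h=6: C(12,6)·C(6,1)·C(6,4) = 924·6·15 = 83160
h=8: C(12,8)·C(8,2)·C(4,3) = 495·28·4 = 55440
h=10: C(12,10)·C(10,3)·C(2,2) = 66·120·1 = 7920
Total favorable: 174240
Total paths: 4^12 = 16777216
P = 174240/16777216 = 5445/524288

Answer: 5445/524288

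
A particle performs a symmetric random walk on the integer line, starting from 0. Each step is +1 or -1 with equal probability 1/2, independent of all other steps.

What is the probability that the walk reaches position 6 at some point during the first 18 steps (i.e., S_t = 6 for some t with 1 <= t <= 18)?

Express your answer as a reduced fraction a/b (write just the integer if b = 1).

Answer: 10949/65536

Derivation:
Count via complement. Let g(t,s) = #length-t paths at position s with S_1..S_t all ≠ 6.
g(t,s) = g(t-1,s-1) + g(t-1,s+1) for s ≠ 6; g(t,6) = 0.
t=0: g(0,0)=1
t=1: g(1,-1)=1 g(1,1)=1
t=2: g(2,-2)=1 g(2,0)=2 g(2,2)=1
t=3: g(3,-3)=1 g(3,-1)=3 g(3,1)=3 g(3,3)=1
t=4: g(4,-4)=1 g(4,-2)=4 g(4,0)=6 g(4,2)=4 g(4,4)=1
t=5: g(5,-5)=1 g(5,-3)=5 g(5,-1)=10 g(5,1)=10 g(5,3)=5 g(5,5)=1
t=6: g(6,-6)=1 g(6,-4)=6 g(6,-2)=15 g(6,0)=20 g(6,2)=15 g(6,4)=6
t=7: g(7,-7)=1 g(7,-5)=7 g(7,-3)=21 g(7,-1)=35 g(7,1)=35 g(7,3)=21 g(7,5)=6
t=8: g(8,-8)=1 g(8,-6)=8 g(8,-4)=28 g(8,-2)=56 g(8,0)=70 g(8,2)=56 g(8,4)=27
t=9: g(9,-9)=1 g(9,-7)=9 g(9,-5)=36 g(9,-3)=84 g(9,-1)=126 g(9,1)=126 g(9,3)=83 g(9,5)=27
t=10: g(10,-10)=1 g(10,-8)=10 g(10,-6)=45 g(10,-4)=120 g(10,-2)=210 g(10,0)=252 g(10,2)=209 g(10,4)=110
t=11: g(11,-11)=1 g(11,-9)=11 g(11,-7)=55 g(11,-5)=165 g(11,-3)=330 g(11,-1)=462 g(11,1)=461 g(11,3)=319 g(11,5)=110
t=12: g(12,-12)=1 g(12,-10)=12 g(12,-8)=66 g(12,-6)=220 g(12,-4)=495 g(12,-2)=792 g(12,0)=923 g(12,2)=780 g(12,4)=429
t=13: g(13,-13)=1 g(13,-11)=13 g(13,-9)=78 g(13,-7)=286 g(13,-5)=715 g(13,-3)=1287 g(13,-1)=1715 g(13,1)=1703 g(13,3)=1209 g(13,5)=429
t=14: g(14,-14)=1 g(14,-12)=14 g(14,-10)=91 g(14,-8)=364 g(14,-6)=1001 g(14,-4)=2002 g(14,-2)=3002 g(14,0)=3418 g(14,2)=2912 g(14,4)=1638
t=15: g(15,-15)=1 g(15,-13)=15 g(15,-11)=105 g(15,-9)=455 g(15,-7)=1365 g(15,-5)=3003 g(15,-3)=5004 g(15,-1)=6420 g(15,1)=6330 g(15,3)=4550 g(15,5)=1638
t=16: g(16,-16)=1 g(16,-14)=16 g(16,-12)=120 g(16,-10)=560 g(16,-8)=1820 g(16,-6)=4368 g(16,-4)=8007 g(16,-2)=11424 g(16,0)=12750 g(16,2)=10880 g(16,4)=6188
t=17: g(17,-17)=1 g(17,-15)=17 g(17,-13)=136 g(17,-11)=680 g(17,-9)=2380 g(17,-7)=6188 g(17,-5)=12375 g(17,-3)=19431 g(17,-1)=24174 g(17,1)=23630 g(17,3)=17068 g(17,5)=6188
t=18: g(18,-18)=1 g(18,-16)=18 g(18,-14)=153 g(18,-12)=816 g(18,-10)=3060 g(18,-8)=8568 g(18,-6)=18563 g(18,-4)=31806 g(18,-2)=43605 g(18,0)=47804 g(18,2)=40698 g(18,4)=23256
Paths never hitting 6: Σ_s g(18,s) = 218348
Paths hitting 6: 2^18 - 218348 = 43796
P = 43796/262144 = 10949/65536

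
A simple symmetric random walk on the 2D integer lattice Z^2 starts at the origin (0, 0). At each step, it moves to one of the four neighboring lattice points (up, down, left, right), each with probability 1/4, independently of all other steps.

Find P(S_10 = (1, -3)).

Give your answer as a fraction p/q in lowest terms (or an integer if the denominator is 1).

Answer: 1575/65536

Derivation:
Let h be the number of horizontal steps (so 10-h are vertical). To end at (1,-3) need (h+1)/2 right-steps and ((10-h)-3)/2 up-steps.
Sum over h with 1 ≤ h ≤ 7, h ≡ 1 (mod 2), 10-h ≡ 1 (mod 2):
h=1: C(10,1)·C(1,1)·C(9,3) = 10·1·84 = 840
h=3: C(10,3)·C(3,2)·C(7,2) = 120·3·21 = 7560
h=5: C(10,5)·C(5,3)·C(5,1) = 252·10·5 = 12600
h=7: C(10,7)·C(7,4)·C(3,0) = 120·35·1 = 4200
Total favorable: 25200
Total paths: 4^10 = 1048576
P = 25200/1048576 = 1575/65536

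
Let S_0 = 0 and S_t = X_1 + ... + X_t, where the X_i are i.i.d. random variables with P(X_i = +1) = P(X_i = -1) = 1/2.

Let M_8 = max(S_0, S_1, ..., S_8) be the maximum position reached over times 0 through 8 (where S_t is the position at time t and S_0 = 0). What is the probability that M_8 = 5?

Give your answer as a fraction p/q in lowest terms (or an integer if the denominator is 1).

Answer: 1/32

Derivation:
Let M_8 = max(S_0,...,S_8). Use the reflection principle: for j ≥ 1, #{paths with M_8 ≥ j} = #{S_8 ≥ j} + #{S_8 ≥ j+1}.
By reflection, #{M_8 ≥ 5} = #{S_8 ≥ 5} + #{S_8 ≥ 6} = 9 + 9 = 18.
#{M_8 ≥ 6} = #{S_8 ≥ 6} + #{S_8 ≥ 7} = 9 + 1 = 10.
#{M_8 = 5} = 18 - 10 = 8.
P(M_8 = 5) = 8/256 = 1/32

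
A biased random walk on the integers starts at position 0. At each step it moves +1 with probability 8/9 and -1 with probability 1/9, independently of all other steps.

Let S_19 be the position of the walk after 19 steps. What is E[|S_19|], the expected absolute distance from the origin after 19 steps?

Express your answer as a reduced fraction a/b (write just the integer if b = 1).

S_19 takes values m ≡ 1 (mod 2) with |m| ≤ 19; P(S_19=m) = C(19,(19+m)/2) · (8/9)^((19+m)/2) · (1/9)^((19-m)/2).
Distribution: P(S=-19)=1/1350851717672992089, P(S=-17)=152/1350851717672992089, P(S=-15)=1216/150094635296999121, P(S=-13)=165376/450283905890997363, P(S=-11)=5292032/450283905890997363, P(S=-9)=42336256/150094635296999121, P(S=-7)=2370830336/450283905890997363, P(S=-5)=35223764992/450283905890997363, P(S=-3)=140895059968/150094635296999121, P(S=-1)=12398765277184/1350851717672992089, P(S=1)=99190122217472/1350851717672992089, P(S=3)=72138270703616/150094635296999121, P(S=5)=1154212331257856/450283905890997363, P(S=7)=4971991580803072/450283905890997363, P(S=9)=5682276092346368/150094635296999121, P(S=11)=45458208738770944/450283905890997363, P(S=13)=90916417477541888/450283905890997363, P(S=15)=42784196460019712/150094635296999121, P(S=17)=342273571680157696/1350851717672992089, P(S=19)=144115188075855872/1350851717672992089
E[|S_19|] = Σ_m |m|·P(S_19=m) = 2218068895985942227/150094635296999121

Answer: 2218068895985942227/150094635296999121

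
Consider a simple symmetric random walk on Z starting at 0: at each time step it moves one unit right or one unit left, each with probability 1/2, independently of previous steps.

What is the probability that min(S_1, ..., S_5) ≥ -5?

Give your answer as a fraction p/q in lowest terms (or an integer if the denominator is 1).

Answer: 1

Derivation:
Let f(t,s) = #length-t paths at position s with S_1..S_t all ≥ -5.
f(t,s) = f(t-1,s-1) + f(t-1,s+1) for s ≥ -5; f(t,s) = 0 for s < -5.
t=0: f(0,0)=1
t=1: f(1,-1)=1 f(1,1)=1
t=2: f(2,-2)=1 f(2,0)=2 f(2,2)=1
t=3: f(3,-3)=1 f(3,-1)=3 f(3,1)=3 f(3,3)=1
t=4: f(4,-4)=1 f(4,-2)=4 f(4,0)=6 f(4,2)=4 f(4,4)=1
t=5: f(5,-5)=1 f(5,-3)=5 f(5,-1)=10 f(5,1)=10 f(5,3)=5 f(5,5)=1
Σ_s f(5,s) = 32
P = 32/32 = 1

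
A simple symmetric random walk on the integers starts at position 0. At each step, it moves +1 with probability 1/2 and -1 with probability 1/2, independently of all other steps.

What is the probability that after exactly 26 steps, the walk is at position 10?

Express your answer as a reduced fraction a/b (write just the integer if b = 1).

To reach position 10 after 26 steps: need 18 steps of +1 and 8 of -1.
Favorable paths: C(26,18) = 1562275
Total paths: 2^26 = 67108864
P = 1562275/67108864 = 1562275/67108864

Answer: 1562275/67108864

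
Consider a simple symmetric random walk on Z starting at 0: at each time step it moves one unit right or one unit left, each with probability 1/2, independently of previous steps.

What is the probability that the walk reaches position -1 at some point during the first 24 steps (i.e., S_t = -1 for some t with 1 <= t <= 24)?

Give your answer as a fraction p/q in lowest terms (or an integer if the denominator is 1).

Answer: 3518265/4194304

Derivation:
Count via complement. Let g(t,s) = #length-t paths at position s with S_1..S_t all ≠ -1.
g(t,s) = g(t-1,s-1) + g(t-1,s+1) for s ≠ -1; g(t,-1) = 0.
t=0: g(0,0)=1
t=1: g(1,1)=1
t=2: g(2,0)=1 g(2,2)=1
t=3: g(3,1)=2 g(3,3)=1
t=4: g(4,0)=2 g(4,2)=3 g(4,4)=1
t=5: g(5,1)=5 g(5,3)=4 g(5,5)=1
t=6: g(6,0)=5 g(6,2)=9 g(6,4)=5 g(6,6)=1
t=7: g(7,1)=14 g(7,3)=14 g(7,5)=6 g(7,7)=1
t=8: g(8,0)=14 g(8,2)=28 g(8,4)=20 g(8,6)=7 g(8,8)=1
t=9: g(9,1)=42 g(9,3)=48 g(9,5)=27 g(9,7)=8 g(9,9)=1
t=10: g(10,0)=42 g(10,2)=90 g(10,4)=75 g(10,6)=35 g(10,8)=9 g(10,10)=1
t=11: g(11,1)=132 g(11,3)=165 g(11,5)=110 g(11,7)=44 g(11,9)=10 g(11,11)=1
t=12: g(12,0)=132 g(12,2)=297 g(12,4)=275 g(12,6)=154 g(12,8)=54 g(12,10)=11 g(12,12)=1
t=13: g(13,1)=429 g(13,3)=572 g(13,5)=429 g(13,7)=208 g(13,9)=65 g(13,11)=12 g(13,13)=1
t=14: g(14,0)=429 g(14,2)=1001 g(14,4)=1001 g(14,6)=637 g(14,8)=273 g(14,10)=77 g(14,12)=13 g(14,14)=1
t=15: g(15,1)=1430 g(15,3)=2002 g(15,5)=1638 g(15,7)=910 g(15,9)=350 g(15,11)=90 g(15,13)=14 g(15,15)=1
t=16: g(16,0)=1430 g(16,2)=3432 g(16,4)=3640 g(16,6)=2548 g(16,8)=1260 g(16,10)=440 g(16,12)=104 g(16,14)=15 g(16,16)=1
t=17: g(17,1)=4862 g(17,3)=7072 g(17,5)=6188 g(17,7)=3808 g(17,9)=1700 g(17,11)=544 g(17,13)=119 g(17,15)=16 g(17,17)=1
t=18: g(18,0)=4862 g(18,2)=11934 g(18,4)=13260 g(18,6)=9996 g(18,8)=5508 g(18,10)=2244 g(18,12)=663 g(18,14)=135 g(18,16)=17 g(18,18)=1
t=19: g(19,1)=16796 g(19,3)=25194 g(19,5)=23256 g(19,7)=15504 g(19,9)=7752 g(19,11)=2907 g(19,13)=798 g(19,15)=152 g(19,17)=18 g(19,19)=1
t=20: g(20,0)=16796 g(20,2)=41990 g(20,4)=48450 g(20,6)=38760 g(20,8)=23256 g(20,10)=10659 g(20,12)=3705 g(20,14)=950 g(20,16)=170 g(20,18)=19 g(20,20)=1
t=21: g(21,1)=58786 g(21,3)=90440 g(21,5)=87210 g(21,7)=62016 g(21,9)=33915 g(21,11)=14364 g(21,13)=4655 g(21,15)=1120 g(21,17)=189 g(21,19)=20 g(21,21)=1
t=22: g(22,0)=58786 g(22,2)=149226 g(22,4)=177650 g(22,6)=149226 g(22,8)=95931 g(22,10)=48279 g(22,12)=19019 g(22,14)=5775 g(22,16)=1309 g(22,18)=209 g(22,20)=21 g(22,22)=1
t=23: g(23,1)=208012 g(23,3)=326876 g(23,5)=326876 g(23,7)=245157 g(23,9)=144210 g(23,11)=67298 g(23,13)=24794 g(23,15)=7084 g(23,17)=1518 g(23,19)=230 g(23,21)=22 g(23,23)=1
t=24: g(24,0)=208012 g(24,2)=534888 g(24,4)=653752 g(24,6)=572033 g(24,8)=389367 g(24,10)=211508 g(24,12)=92092 g(24,14)=31878 g(24,16)=8602 g(24,18)=1748 g(24,20)=252 g(24,22)=23 g(24,24)=1
Paths never hitting -1: Σ_s g(24,s) = 2704156
Paths hitting -1: 2^24 - 2704156 = 14073060
P = 14073060/16777216 = 3518265/4194304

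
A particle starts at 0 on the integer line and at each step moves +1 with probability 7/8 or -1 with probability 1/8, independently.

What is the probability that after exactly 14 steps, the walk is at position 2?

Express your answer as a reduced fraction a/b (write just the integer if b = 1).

Answer: 17311697403/4398046511104

Derivation:
To reach position 2 after 14 steps: need 8 steps of +1 and 6 steps of -1.
Number of such sequences: C(14,8) = 3003
Each has probability (7/8)^8 · (1/8)^6 = 5764801/4398046511104
P = 3003 · 5764801/4398046511104 = 17311697403/4398046511104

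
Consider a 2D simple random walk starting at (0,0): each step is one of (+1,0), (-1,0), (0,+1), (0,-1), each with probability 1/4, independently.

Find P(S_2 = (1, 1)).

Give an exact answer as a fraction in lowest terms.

Answer: 1/8

Derivation:
Let h be the number of horizontal steps (so 2-h are vertical). To end at (1,1) need (h+1)/2 right-steps and ((2-h)+1)/2 up-steps.
Sum over h with 1 ≤ h ≤ 1, h ≡ 1 (mod 2), 2-h ≡ 1 (mod 2):
h=1: C(2,1)·C(1,1)·C(1,1) = 2·1·1 = 2
Total favorable: 2
Total paths: 4^2 = 16
P = 2/16 = 1/8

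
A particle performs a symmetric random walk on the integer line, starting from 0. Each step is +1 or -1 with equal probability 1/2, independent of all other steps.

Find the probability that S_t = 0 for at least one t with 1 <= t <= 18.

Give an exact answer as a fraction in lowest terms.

Count via complement. Let g(t,s) = #length-t paths at position s with S_1..S_t all ≠ 0.
g(t,s) = g(t-1,s-1) + g(t-1,s+1) for s ≠ 0; g(t,0) = 0.
t=0: g(0,0)=1
t=1: g(1,-1)=1 g(1,1)=1
t=2: g(2,-2)=1 g(2,2)=1
t=3: g(3,-3)=1 g(3,-1)=1 g(3,1)=1 g(3,3)=1
t=4: g(4,-4)=1 g(4,-2)=2 g(4,2)=2 g(4,4)=1
t=5: g(5,-5)=1 g(5,-3)=3 g(5,-1)=2 g(5,1)=2 g(5,3)=3 g(5,5)=1
t=6: g(6,-6)=1 g(6,-4)=4 g(6,-2)=5 g(6,2)=5 g(6,4)=4 g(6,6)=1
t=7: g(7,-7)=1 g(7,-5)=5 g(7,-3)=9 g(7,-1)=5 g(7,1)=5 g(7,3)=9 g(7,5)=5 g(7,7)=1
t=8: g(8,-8)=1 g(8,-6)=6 g(8,-4)=14 g(8,-2)=14 g(8,2)=14 g(8,4)=14 g(8,6)=6 g(8,8)=1
t=9: g(9,-9)=1 g(9,-7)=7 g(9,-5)=20 g(9,-3)=28 g(9,-1)=14 g(9,1)=14 g(9,3)=28 g(9,5)=20 g(9,7)=7 g(9,9)=1
t=10: g(10,-10)=1 g(10,-8)=8 g(10,-6)=27 g(10,-4)=48 g(10,-2)=42 g(10,2)=42 g(10,4)=48 g(10,6)=27 g(10,8)=8 g(10,10)=1
t=11: g(11,-11)=1 g(11,-9)=9 g(11,-7)=35 g(11,-5)=75 g(11,-3)=90 g(11,-1)=42 g(11,1)=42 g(11,3)=90 g(11,5)=75 g(11,7)=35 g(11,9)=9 g(11,11)=1
t=12: g(12,-12)=1 g(12,-10)=10 g(12,-8)=44 g(12,-6)=110 g(12,-4)=165 g(12,-2)=132 g(12,2)=132 g(12,4)=165 g(12,6)=110 g(12,8)=44 g(12,10)=10 g(12,12)=1
t=13: g(13,-13)=1 g(13,-11)=11 g(13,-9)=54 g(13,-7)=154 g(13,-5)=275 g(13,-3)=297 g(13,-1)=132 g(13,1)=132 g(13,3)=297 g(13,5)=275 g(13,7)=154 g(13,9)=54 g(13,11)=11 g(13,13)=1
t=14: g(14,-14)=1 g(14,-12)=12 g(14,-10)=65 g(14,-8)=208 g(14,-6)=429 g(14,-4)=572 g(14,-2)=429 g(14,2)=429 g(14,4)=572 g(14,6)=429 g(14,8)=208 g(14,10)=65 g(14,12)=12 g(14,14)=1
t=15: g(15,-15)=1 g(15,-13)=13 g(15,-11)=77 g(15,-9)=273 g(15,-7)=637 g(15,-5)=1001 g(15,-3)=1001 g(15,-1)=429 g(15,1)=429 g(15,3)=1001 g(15,5)=1001 g(15,7)=637 g(15,9)=273 g(15,11)=77 g(15,13)=13 g(15,15)=1
t=16: g(16,-16)=1 g(16,-14)=14 g(16,-12)=90 g(16,-10)=350 g(16,-8)=910 g(16,-6)=1638 g(16,-4)=2002 g(16,-2)=1430 g(16,2)=1430 g(16,4)=2002 g(16,6)=1638 g(16,8)=910 g(16,10)=350 g(16,12)=90 g(16,14)=14 g(16,16)=1
t=17: g(17,-17)=1 g(17,-15)=15 g(17,-13)=104 g(17,-11)=440 g(17,-9)=1260 g(17,-7)=2548 g(17,-5)=3640 g(17,-3)=3432 g(17,-1)=1430 g(17,1)=1430 g(17,3)=3432 g(17,5)=3640 g(17,7)=2548 g(17,9)=1260 g(17,11)=440 g(17,13)=104 g(17,15)=15 g(17,17)=1
t=18: g(18,-18)=1 g(18,-16)=16 g(18,-14)=119 g(18,-12)=544 g(18,-10)=1700 g(18,-8)=3808 g(18,-6)=6188 g(18,-4)=7072 g(18,-2)=4862 g(18,2)=4862 g(18,4)=7072 g(18,6)=6188 g(18,8)=3808 g(18,10)=1700 g(18,12)=544 g(18,14)=119 g(18,16)=16 g(18,18)=1
Paths never hitting 0: Σ_s g(18,s) = 48620
Paths hitting 0: 2^18 - 48620 = 213524
P = 213524/262144 = 53381/65536

Answer: 53381/65536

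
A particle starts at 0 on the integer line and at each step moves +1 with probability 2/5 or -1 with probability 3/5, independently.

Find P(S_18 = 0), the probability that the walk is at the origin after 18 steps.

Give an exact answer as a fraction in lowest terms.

To be at 0 after 18 steps: need exactly 9 steps of +1 and 9 of -1.
Number of such sequences: C(18,9) = 48620
Each has probability (2/5)^9 · (3/5)^9 = 10077696/3814697265625
P = 48620 · 10077696/3814697265625 = 97995515904/762939453125

Answer: 97995515904/762939453125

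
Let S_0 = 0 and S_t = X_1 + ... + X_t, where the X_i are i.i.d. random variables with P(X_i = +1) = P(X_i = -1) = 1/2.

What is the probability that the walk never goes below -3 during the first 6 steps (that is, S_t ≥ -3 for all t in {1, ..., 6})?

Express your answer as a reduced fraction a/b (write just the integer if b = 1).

Answer: 7/8

Derivation:
Let f(t,s) = #length-t paths at position s with S_1..S_t all ≥ -3.
f(t,s) = f(t-1,s-1) + f(t-1,s+1) for s ≥ -3; f(t,s) = 0 for s < -3.
t=0: f(0,0)=1
t=1: f(1,-1)=1 f(1,1)=1
t=2: f(2,-2)=1 f(2,0)=2 f(2,2)=1
t=3: f(3,-3)=1 f(3,-1)=3 f(3,1)=3 f(3,3)=1
t=4: f(4,-2)=4 f(4,0)=6 f(4,2)=4 f(4,4)=1
t=5: f(5,-3)=4 f(5,-1)=10 f(5,1)=10 f(5,3)=5 f(5,5)=1
t=6: f(6,-2)=14 f(6,0)=20 f(6,2)=15 f(6,4)=6 f(6,6)=1
Σ_s f(6,s) = 56
P = 56/64 = 7/8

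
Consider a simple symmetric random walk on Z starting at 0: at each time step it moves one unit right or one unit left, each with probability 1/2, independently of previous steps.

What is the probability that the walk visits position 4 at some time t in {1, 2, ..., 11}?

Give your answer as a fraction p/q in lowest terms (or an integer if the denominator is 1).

Count via complement. Let g(t,s) = #length-t paths at position s with S_1..S_t all ≠ 4.
g(t,s) = g(t-1,s-1) + g(t-1,s+1) for s ≠ 4; g(t,4) = 0.
t=0: g(0,0)=1
t=1: g(1,-1)=1 g(1,1)=1
t=2: g(2,-2)=1 g(2,0)=2 g(2,2)=1
t=3: g(3,-3)=1 g(3,-1)=3 g(3,1)=3 g(3,3)=1
t=4: g(4,-4)=1 g(4,-2)=4 g(4,0)=6 g(4,2)=4
t=5: g(5,-5)=1 g(5,-3)=5 g(5,-1)=10 g(5,1)=10 g(5,3)=4
t=6: g(6,-6)=1 g(6,-4)=6 g(6,-2)=15 g(6,0)=20 g(6,2)=14
t=7: g(7,-7)=1 g(7,-5)=7 g(7,-3)=21 g(7,-1)=35 g(7,1)=34 g(7,3)=14
t=8: g(8,-8)=1 g(8,-6)=8 g(8,-4)=28 g(8,-2)=56 g(8,0)=69 g(8,2)=48
t=9: g(9,-9)=1 g(9,-7)=9 g(9,-5)=36 g(9,-3)=84 g(9,-1)=125 g(9,1)=117 g(9,3)=48
t=10: g(10,-10)=1 g(10,-8)=10 g(10,-6)=45 g(10,-4)=120 g(10,-2)=209 g(10,0)=242 g(10,2)=165
t=11: g(11,-11)=1 g(11,-9)=11 g(11,-7)=55 g(11,-5)=165 g(11,-3)=329 g(11,-1)=451 g(11,1)=407 g(11,3)=165
Paths never hitting 4: Σ_s g(11,s) = 1584
Paths hitting 4: 2^11 - 1584 = 464
P = 464/2048 = 29/128

Answer: 29/128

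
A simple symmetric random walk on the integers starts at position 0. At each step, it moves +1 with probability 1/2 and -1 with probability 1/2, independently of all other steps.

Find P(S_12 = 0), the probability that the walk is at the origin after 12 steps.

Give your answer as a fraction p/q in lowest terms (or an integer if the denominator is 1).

To return to 0 after 12 steps: need exactly 6 steps of +1 and 6 of -1.
Favorable paths: C(12,6) = 924
Total paths: 2^12 = 4096
P = 924/4096 = 231/1024

Answer: 231/1024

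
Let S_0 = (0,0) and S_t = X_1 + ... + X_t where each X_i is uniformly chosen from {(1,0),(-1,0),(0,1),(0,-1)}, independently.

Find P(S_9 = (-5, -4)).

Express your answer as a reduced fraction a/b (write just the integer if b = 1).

Let h be the number of horizontal steps (so 9-h are vertical). To end at (-5,-4) need (h-5)/2 right-steps and ((9-h)-4)/2 up-steps.
Sum over h with 5 ≤ h ≤ 5, h ≡ 1 (mod 2), 9-h ≡ 0 (mod 2):
h=5: C(9,5)·C(5,0)·C(4,0) = 126·1·1 = 126
Total favorable: 126
Total paths: 4^9 = 262144
P = 126/262144 = 63/131072

Answer: 63/131072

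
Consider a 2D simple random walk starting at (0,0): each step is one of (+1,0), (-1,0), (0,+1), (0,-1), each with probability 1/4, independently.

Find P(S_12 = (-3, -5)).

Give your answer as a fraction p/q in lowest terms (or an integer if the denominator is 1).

Let h be the number of horizontal steps (so 12-h are vertical). To end at (-3,-5) need (h-3)/2 right-steps and ((12-h)-5)/2 up-steps.
Sum over h with 3 ≤ h ≤ 7, h ≡ 1 (mod 2), 12-h ≡ 1 (mod 2):
h=3: C(12,3)·C(3,0)·C(9,2) = 220·1·36 = 7920
h=5: C(12,5)·C(5,1)·C(7,1) = 792·5·7 = 27720
h=7: C(12,7)·C(7,2)·C(5,0) = 792·21·1 = 16632
Total favorable: 52272
Total paths: 4^12 = 16777216
P = 52272/16777216 = 3267/1048576

Answer: 3267/1048576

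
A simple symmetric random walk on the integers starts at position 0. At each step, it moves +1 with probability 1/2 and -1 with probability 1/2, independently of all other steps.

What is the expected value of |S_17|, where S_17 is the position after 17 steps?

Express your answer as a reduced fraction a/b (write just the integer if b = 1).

S_17 takes values m ≡ 1 (mod 2) with |m| ≤ 17; P(S_17=m) = C(17,(17+m)/2)/2^17.
Total paths: 2^17 = 131072
Distribution: P(S=-17)=1/131072, P(S=-15)=17/131072, P(S=-13)=136/131072, P(S=-11)=680/131072, P(S=-9)=2380/131072, P(S=-7)=6188/131072, P(S=-5)=12376/131072, P(S=-3)=19448/131072, P(S=-1)=24310/131072, P(S=1)=24310/131072, P(S=3)=19448/131072, P(S=5)=12376/131072, P(S=7)=6188/131072, P(S=9)=2380/131072, P(S=11)=680/131072, P(S=13)=136/131072, P(S=15)=17/131072, P(S=17)=1/131072
E[|S_17|] = Σ_m |m|·P(S_17=m) = 437580/131072 = 109395/32768

Answer: 109395/32768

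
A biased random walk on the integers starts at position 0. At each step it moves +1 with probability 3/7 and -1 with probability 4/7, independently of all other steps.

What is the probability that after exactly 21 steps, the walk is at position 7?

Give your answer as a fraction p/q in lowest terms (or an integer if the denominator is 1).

Answer: 9112185001082880/558545864083284007

Derivation:
To reach position 7 after 21 steps: need 14 steps of +1 and 7 steps of -1.
Number of such sequences: C(21,14) = 116280
Each has probability (3/7)^14 · (4/7)^7 = 78364164096/558545864083284007
P = 116280 · 78364164096/558545864083284007 = 9112185001082880/558545864083284007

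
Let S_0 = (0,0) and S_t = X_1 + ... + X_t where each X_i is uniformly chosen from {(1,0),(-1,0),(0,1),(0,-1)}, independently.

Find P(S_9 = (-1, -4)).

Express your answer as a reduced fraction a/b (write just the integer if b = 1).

Let h be the number of horizontal steps (so 9-h are vertical). To end at (-1,-4) need (h-1)/2 right-steps and ((9-h)-4)/2 up-steps.
Sum over h with 1 ≤ h ≤ 5, h ≡ 1 (mod 2), 9-h ≡ 0 (mod 2):
h=1: C(9,1)·C(1,0)·C(8,2) = 9·1·28 = 252
h=3: C(9,3)·C(3,1)·C(6,1) = 84·3·6 = 1512
h=5: C(9,5)·C(5,2)·C(4,0) = 126·10·1 = 1260
Total favorable: 3024
Total paths: 4^9 = 262144
P = 3024/262144 = 189/16384

Answer: 189/16384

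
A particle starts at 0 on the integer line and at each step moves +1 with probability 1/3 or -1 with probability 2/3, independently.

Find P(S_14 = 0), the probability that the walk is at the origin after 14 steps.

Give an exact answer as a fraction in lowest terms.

To be at 0 after 14 steps: need exactly 7 steps of +1 and 7 of -1.
Number of such sequences: C(14,7) = 3432
Each has probability (1/3)^7 · (2/3)^7 = 128/4782969
P = 3432 · 128/4782969 = 146432/1594323

Answer: 146432/1594323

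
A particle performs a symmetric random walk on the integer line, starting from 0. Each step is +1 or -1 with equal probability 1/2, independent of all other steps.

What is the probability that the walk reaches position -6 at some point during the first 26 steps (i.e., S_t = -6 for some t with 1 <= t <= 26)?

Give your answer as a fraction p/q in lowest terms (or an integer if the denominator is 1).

Count via complement. Let g(t,s) = #length-t paths at position s with S_1..S_t all ≠ -6.
g(t,s) = g(t-1,s-1) + g(t-1,s+1) for s ≠ -6; g(t,-6) = 0.
t=0: g(0,0)=1
t=1: g(1,-1)=1 g(1,1)=1
t=2: g(2,-2)=1 g(2,0)=2 g(2,2)=1
t=3: g(3,-3)=1 g(3,-1)=3 g(3,1)=3 g(3,3)=1
t=4: g(4,-4)=1 g(4,-2)=4 g(4,0)=6 g(4,2)=4 g(4,4)=1
t=5: g(5,-5)=1 g(5,-3)=5 g(5,-1)=10 g(5,1)=10 g(5,3)=5 g(5,5)=1
t=6: g(6,-4)=6 g(6,-2)=15 g(6,0)=20 g(6,2)=15 g(6,4)=6 g(6,6)=1
t=7: g(7,-5)=6 g(7,-3)=21 g(7,-1)=35 g(7,1)=35 g(7,3)=21 g(7,5)=7 g(7,7)=1
t=8: g(8,-4)=27 g(8,-2)=56 g(8,0)=70 g(8,2)=56 g(8,4)=28 g(8,6)=8 g(8,8)=1
t=9: g(9,-5)=27 g(9,-3)=83 g(9,-1)=126 g(9,1)=126 g(9,3)=84 g(9,5)=36 g(9,7)=9 g(9,9)=1
t=10: g(10,-4)=110 g(10,-2)=209 g(10,0)=252 g(10,2)=210 g(10,4)=120 g(10,6)=45 g(10,8)=10 g(10,10)=1
t=11: g(11,-5)=110 g(11,-3)=319 g(11,-1)=461 g(11,1)=462 g(11,3)=330 g(11,5)=165 g(11,7)=55 g(11,9)=11 g(11,11)=1
t=12: g(12,-4)=429 g(12,-2)=780 g(12,0)=923 g(12,2)=792 g(12,4)=495 g(12,6)=220 g(12,8)=66 g(12,10)=12 g(12,12)=1
t=13: g(13,-5)=429 g(13,-3)=1209 g(13,-1)=1703 g(13,1)=1715 g(13,3)=1287 g(13,5)=715 g(13,7)=286 g(13,9)=78 g(13,11)=13 g(13,13)=1
t=14: g(14,-4)=1638 g(14,-2)=2912 g(14,0)=3418 g(14,2)=3002 g(14,4)=2002 g(14,6)=1001 g(14,8)=364 g(14,10)=91 g(14,12)=14 g(14,14)=1
t=15: g(15,-5)=1638 g(15,-3)=4550 g(15,-1)=6330 g(15,1)=6420 g(15,3)=5004 g(15,5)=3003 g(15,7)=1365 g(15,9)=455 g(15,11)=105 g(15,13)=15 g(15,15)=1
t=16: g(16,-4)=6188 g(16,-2)=10880 g(16,0)=12750 g(16,2)=11424 g(16,4)=8007 g(16,6)=4368 g(16,8)=1820 g(16,10)=560 g(16,12)=120 g(16,14)=16 g(16,16)=1
t=17: g(17,-5)=6188 g(17,-3)=17068 g(17,-1)=23630 g(17,1)=24174 g(17,3)=19431 g(17,5)=12375 g(17,7)=6188 g(17,9)=2380 g(17,11)=680 g(17,13)=136 g(17,15)=17 g(17,17)=1
t=18: g(18,-4)=23256 g(18,-2)=40698 g(18,0)=47804 g(18,2)=43605 g(18,4)=31806 g(18,6)=18563 g(18,8)=8568 g(18,10)=3060 g(18,12)=816 g(18,14)=153 g(18,16)=18 g(18,18)=1
t=19: g(19,-5)=23256 g(19,-3)=63954 g(19,-1)=88502 g(19,1)=91409 g(19,3)=75411 g(19,5)=50369 g(19,7)=27131 g(19,9)=11628 g(19,11)=3876 g(19,13)=969 g(19,15)=171 g(19,17)=19 g(19,19)=1
t=20: g(20,-4)=87210 g(20,-2)=152456 g(20,0)=179911 g(20,2)=166820 g(20,4)=125780 g(20,6)=77500 g(20,8)=38759 g(20,10)=15504 g(20,12)=4845 g(20,14)=1140 g(20,16)=190 g(20,18)=20 g(20,20)=1
t=21: g(21,-5)=87210 g(21,-3)=239666 g(21,-1)=332367 g(21,1)=346731 g(21,3)=292600 g(21,5)=203280 g(21,7)=116259 g(21,9)=54263 g(21,11)=20349 g(21,13)=5985 g(21,15)=1330 g(21,17)=210 g(21,19)=21 g(21,21)=1
t=22: g(22,-4)=326876 g(22,-2)=572033 g(22,0)=679098 g(22,2)=639331 g(22,4)=495880 g(22,6)=319539 g(22,8)=170522 g(22,10)=74612 g(22,12)=26334 g(22,14)=7315 g(22,16)=1540 g(22,18)=231 g(22,20)=22 g(22,22)=1
t=23: g(23,-5)=326876 g(23,-3)=898909 g(23,-1)=1251131 g(23,1)=1318429 g(23,3)=1135211 g(23,5)=815419 g(23,7)=490061 g(23,9)=245134 g(23,11)=100946 g(23,13)=33649 g(23,15)=8855 g(23,17)=1771 g(23,19)=253 g(23,21)=23 g(23,23)=1
t=24: g(24,-4)=1225785 g(24,-2)=2150040 g(24,0)=2569560 g(24,2)=2453640 g(24,4)=1950630 g(24,6)=1305480 g(24,8)=735195 g(24,10)=346080 g(24,12)=134595 g(24,14)=42504 g(24,16)=10626 g(24,18)=2024 g(24,20)=276 g(24,22)=24 g(24,24)=1
t=25: g(25,-5)=1225785 g(25,-3)=3375825 g(25,-1)=4719600 g(25,1)=5023200 g(25,3)=4404270 g(25,5)=3256110 g(25,7)=2040675 g(25,9)=1081275 g(25,11)=480675 g(25,13)=177099 g(25,15)=53130 g(25,17)=12650 g(25,19)=2300 g(25,21)=300 g(25,23)=25 g(25,25)=1
t=26: g(26,-4)=4601610 g(26,-2)=8095425 g(26,0)=9742800 g(26,2)=9427470 g(26,4)=7660380 g(26,6)=5296785 g(26,8)=3121950 g(26,10)=1561950 g(26,12)=657774 g(26,14)=230229 g(26,16)=65780 g(26,18)=14950 g(26,20)=2600 g(26,22)=325 g(26,24)=26 g(26,26)=1
Paths never hitting -6: Σ_s g(26,s) = 50480055
Paths hitting -6: 2^26 - 50480055 = 16628809
P = 16628809/67108864 = 16628809/67108864

Answer: 16628809/67108864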